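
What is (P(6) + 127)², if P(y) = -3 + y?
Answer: 16900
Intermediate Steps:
(P(6) + 127)² = ((-3 + 6) + 127)² = (3 + 127)² = 130² = 16900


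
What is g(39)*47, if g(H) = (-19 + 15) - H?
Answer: -2021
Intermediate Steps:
g(H) = -4 - H
g(39)*47 = (-4 - 1*39)*47 = (-4 - 39)*47 = -43*47 = -2021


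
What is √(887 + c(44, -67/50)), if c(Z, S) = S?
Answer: √88566/10 ≈ 29.760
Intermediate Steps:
√(887 + c(44, -67/50)) = √(887 - 67/50) = √(44283/50) = √88566/10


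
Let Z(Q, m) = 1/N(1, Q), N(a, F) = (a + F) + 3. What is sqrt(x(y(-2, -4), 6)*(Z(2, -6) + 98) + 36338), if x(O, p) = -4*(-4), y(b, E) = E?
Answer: sqrt(341178)/3 ≈ 194.70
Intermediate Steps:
N(a, F) = 3 + F + a (N(a, F) = (F + a) + 3 = 3 + F + a)
Z(Q, m) = 1/(4 + Q) (Z(Q, m) = 1/(3 + Q + 1) = 1/(4 + Q))
x(O, p) = 16
sqrt(x(y(-2, -4), 6)*(Z(2, -6) + 98) + 36338) = sqrt(16*(1/(4 + 2) + 98) + 36338) = sqrt(16*(1/6 + 98) + 36338) = sqrt(16*(589/6) + 36338) = sqrt(4712/3 + 36338) = sqrt(113726/3) = sqrt(341178)/3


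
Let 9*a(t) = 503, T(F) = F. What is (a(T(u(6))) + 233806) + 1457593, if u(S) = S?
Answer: 15223094/9 ≈ 1.6915e+6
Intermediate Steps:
a(t) = 503/9 (a(t) = (⅑)*503 = 503/9)
(a(T(u(6))) + 233806) + 1457593 = (503/9 + 233806) + 1457593 = 2104757/9 + 1457593 = 15223094/9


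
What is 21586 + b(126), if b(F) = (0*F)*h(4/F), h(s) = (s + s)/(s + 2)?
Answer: 21586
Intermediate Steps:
h(s) = 2*s/(2 + s) (h(s) = (2*s)/(2 + s) = 2*s/(2 + s))
b(F) = 0 (b(F) = (0*F)*(2*(4/F)/(2 + 4/F)) = 0*(8/(F*(2 + 4/F))) = 0)
21586 + b(126) = 21586 + 0 = 21586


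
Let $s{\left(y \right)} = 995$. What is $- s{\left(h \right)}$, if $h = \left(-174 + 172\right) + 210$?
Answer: $-995$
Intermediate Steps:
$h = 208$ ($h = -2 + 210 = 208$)
$- s{\left(h \right)} = \left(-1\right) 995 = -995$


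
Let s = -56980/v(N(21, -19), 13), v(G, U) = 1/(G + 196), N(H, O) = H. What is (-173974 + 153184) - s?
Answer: 12343870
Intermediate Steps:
v(G, U) = 1/(196 + G)
s = -12364660 (s = -56980/(1/(196 + 21)) = -56980/(1/217) = -56980/1/217 = -56980*217 = -12364660)
(-173974 + 153184) - s = (-173974 + 153184) - 1*(-12364660) = -20790 + 12364660 = 12343870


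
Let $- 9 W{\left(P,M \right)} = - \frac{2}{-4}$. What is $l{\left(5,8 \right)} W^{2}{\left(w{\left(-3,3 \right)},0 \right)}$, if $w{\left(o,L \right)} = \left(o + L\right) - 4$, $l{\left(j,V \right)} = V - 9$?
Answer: $- \frac{1}{324} \approx -0.0030864$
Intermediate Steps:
$l{\left(j,V \right)} = -9 + V$
$w{\left(o,L \right)} = -4 + L + o$ ($w{\left(o,L \right)} = \left(L + o\right) - 4 = -4 + L + o$)
$W{\left(P,M \right)} = - \frac{1}{18}$ ($W{\left(P,M \right)} = - \frac{\left(-2\right) \frac{1}{-4}}{9} = - \frac{\left(-2\right) \left(- \frac{1}{4}\right)}{9} = \left(- \frac{1}{9}\right) \frac{1}{2} = - \frac{1}{18}$)
$l{\left(5,8 \right)} W^{2}{\left(w{\left(-3,3 \right)},0 \right)} = \left(-9 + 8\right) \left(- \frac{1}{18}\right)^{2} = \left(-1\right) \frac{1}{324} = - \frac{1}{324}$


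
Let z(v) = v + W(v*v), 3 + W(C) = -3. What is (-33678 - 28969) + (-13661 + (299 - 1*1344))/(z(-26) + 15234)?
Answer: -476187200/7601 ≈ -62648.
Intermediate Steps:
W(C) = -6 (W(C) = -3 - 3 = -6)
z(v) = -6 + v (z(v) = v - 6 = -6 + v)
(-33678 - 28969) + (-13661 + (299 - 1*1344))/(z(-26) + 15234) = (-33678 - 28969) + (-13661 + (299 - 1*1344))/((-6 - 26) + 15234) = -62647 + (-13661 + (299 - 1344))/(-32 + 15234) = -62647 + (-13661 - 1045)/15202 = -62647 - 14706*1/15202 = -62647 - 7353/7601 = -476187200/7601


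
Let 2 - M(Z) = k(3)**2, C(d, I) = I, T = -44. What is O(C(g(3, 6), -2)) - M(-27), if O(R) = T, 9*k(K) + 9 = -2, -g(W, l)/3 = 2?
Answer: -3605/81 ≈ -44.506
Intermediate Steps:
g(W, l) = -6 (g(W, l) = -3*2 = -6)
k(K) = -11/9 (k(K) = -1 + (1/9)*(-2) = -1 - 2/9 = -11/9)
O(R) = -44
M(Z) = 41/81 (M(Z) = 2 - (-11/9)**2 = 2 - 1*121/81 = 2 - 121/81 = 41/81)
O(C(g(3, 6), -2)) - M(-27) = -44 - 1*41/81 = -44 - 41/81 = -3605/81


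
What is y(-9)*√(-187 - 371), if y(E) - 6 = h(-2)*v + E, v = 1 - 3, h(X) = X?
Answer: 3*I*√62 ≈ 23.622*I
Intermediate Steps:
v = -2
y(E) = 10 + E (y(E) = 6 + (-2*(-2) + E) = 6 + (4 + E) = 10 + E)
y(-9)*√(-187 - 371) = (10 - 9)*√(-187 - 371) = 1*√(-558) = 1*(3*I*√62) = 3*I*√62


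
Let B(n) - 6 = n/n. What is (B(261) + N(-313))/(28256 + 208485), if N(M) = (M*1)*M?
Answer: 97976/236741 ≈ 0.41385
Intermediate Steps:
N(M) = M² (N(M) = M*M = M²)
B(n) = 7 (B(n) = 6 + n/n = 6 + 1 = 7)
(B(261) + N(-313))/(28256 + 208485) = (7 + (-313)²)/(28256 + 208485) = (7 + 97969)/236741 = 97976*(1/236741) = 97976/236741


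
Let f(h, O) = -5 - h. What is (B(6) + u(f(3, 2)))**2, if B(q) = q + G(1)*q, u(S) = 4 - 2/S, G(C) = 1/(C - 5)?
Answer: 1225/16 ≈ 76.563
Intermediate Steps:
G(C) = 1/(-5 + C)
u(S) = 4 - 2/S
B(q) = 3*q/4 (B(q) = q + q/(-5 + 1) = q + q/(-4) = q - q/4 = 3*q/4)
(B(6) + u(f(3, 2)))**2 = ((3/4)*6 + (4 - 2/(-5 - 1*3)))**2 = (9/2 + (4 - 2/(-5 - 3)))**2 = (9/2 + (4 - 2/(-8)))**2 = (9/2 + (4 - 2*(-1/8)))**2 = (9/2 + (4 + 1/4))**2 = (9/2 + 17/4)**2 = (35/4)**2 = 1225/16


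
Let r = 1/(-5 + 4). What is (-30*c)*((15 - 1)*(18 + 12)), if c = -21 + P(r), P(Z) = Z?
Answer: 277200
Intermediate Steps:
r = -1 (r = 1/(-1) = -1)
c = -22 (c = -21 - 1 = -22)
(-30*c)*((15 - 1)*(18 + 12)) = (-30*(-22))*((15 - 1)*(18 + 12)) = 660*(14*30) = 660*420 = 277200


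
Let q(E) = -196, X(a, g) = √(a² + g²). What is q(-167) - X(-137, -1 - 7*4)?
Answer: -196 - √19610 ≈ -336.04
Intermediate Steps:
q(-167) - X(-137, -1 - 7*4) = -196 - √((-137)² + (-1 - 7*4)²) = -196 - √(18769 + (-1 - 28)²) = -196 - √(18769 + (-29)²) = -196 - √(18769 + 841) = -196 - √19610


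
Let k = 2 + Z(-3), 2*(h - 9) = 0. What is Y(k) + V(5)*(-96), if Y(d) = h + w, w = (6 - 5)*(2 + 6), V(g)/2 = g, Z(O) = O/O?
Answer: -943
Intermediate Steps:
Z(O) = 1
V(g) = 2*g
h = 9 (h = 9 + (½)*0 = 9 + 0 = 9)
k = 3 (k = 2 + 1 = 3)
w = 8 (w = 1*8 = 8)
Y(d) = 17 (Y(d) = 9 + 8 = 17)
Y(k) + V(5)*(-96) = 17 + (2*5)*(-96) = 17 + 10*(-96) = 17 - 960 = -943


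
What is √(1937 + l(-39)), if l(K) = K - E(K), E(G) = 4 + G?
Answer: √1933 ≈ 43.966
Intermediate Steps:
l(K) = -4 (l(K) = K - (4 + K) = K + (-4 - K) = -4)
√(1937 + l(-39)) = √(1937 - 4) = √1933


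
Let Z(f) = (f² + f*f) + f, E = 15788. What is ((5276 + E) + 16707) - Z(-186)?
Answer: -31235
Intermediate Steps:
Z(f) = f + 2*f² (Z(f) = (f² + f²) + f = 2*f² + f = f + 2*f²)
((5276 + E) + 16707) - Z(-186) = ((5276 + 15788) + 16707) - (-186)*(1 + 2*(-186)) = (21064 + 16707) - (-186)*(1 - 372) = 37771 - (-186)*(-371) = 37771 - 1*69006 = 37771 - 69006 = -31235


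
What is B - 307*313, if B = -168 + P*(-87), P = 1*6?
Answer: -96781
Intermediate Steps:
P = 6
B = -690 (B = -168 + 6*(-87) = -168 - 522 = -690)
B - 307*313 = -690 - 307*313 = -690 - 1*96091 = -690 - 96091 = -96781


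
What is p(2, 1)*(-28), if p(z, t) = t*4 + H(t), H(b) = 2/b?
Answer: -168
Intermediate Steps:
p(z, t) = 2/t + 4*t (p(z, t) = t*4 + 2/t = 4*t + 2/t = 2/t + 4*t)
p(2, 1)*(-28) = (2/1 + 4*1)*(-28) = (2*1 + 4)*(-28) = (2 + 4)*(-28) = 6*(-28) = -168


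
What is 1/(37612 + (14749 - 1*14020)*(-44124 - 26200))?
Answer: -1/51228584 ≈ -1.9520e-8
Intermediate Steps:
1/(37612 + (14749 - 1*14020)*(-44124 - 26200)) = 1/(37612 + (14749 - 14020)*(-70324)) = 1/(37612 + 729*(-70324)) = 1/(37612 - 51266196) = 1/(-51228584) = -1/51228584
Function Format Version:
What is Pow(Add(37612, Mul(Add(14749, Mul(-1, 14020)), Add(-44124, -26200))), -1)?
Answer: Rational(-1, 51228584) ≈ -1.9520e-8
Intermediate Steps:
Pow(Add(37612, Mul(Add(14749, Mul(-1, 14020)), Add(-44124, -26200))), -1) = Pow(Add(37612, Mul(Add(14749, -14020), -70324)), -1) = Pow(Add(37612, Mul(729, -70324)), -1) = Pow(Add(37612, -51266196), -1) = Pow(-51228584, -1) = Rational(-1, 51228584)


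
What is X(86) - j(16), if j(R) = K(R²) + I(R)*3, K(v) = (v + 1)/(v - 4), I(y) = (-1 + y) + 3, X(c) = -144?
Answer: -50153/252 ≈ -199.02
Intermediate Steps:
I(y) = 2 + y
K(v) = (1 + v)/(-4 + v)
j(R) = 6 + 3*R + (1 + R²)/(-4 + R²) (j(R) = (1 + R²)/(-4 + R²) + (2 + R)*3 = (1 + R²)/(-4 + R²) + (6 + 3*R) = 6 + 3*R + (1 + R²)/(-4 + R²))
X(86) - j(16) = -144 - (1 + 16² + 3*(-4 + 16²)*(2 + 16))/(-4 + 16²) = -144 - (1 + 256 + 3*(-4 + 256)*18)/(-4 + 256) = -144 - (1 + 256 + 3*252*18)/252 = -144 - (1 + 256 + 13608)/252 = -144 - 13865/252 = -50153/252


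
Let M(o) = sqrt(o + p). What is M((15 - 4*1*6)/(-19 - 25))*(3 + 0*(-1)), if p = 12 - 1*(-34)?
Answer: 3*sqrt(22363)/22 ≈ 20.392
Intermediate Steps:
p = 46 (p = 12 + 34 = 46)
M(o) = sqrt(46 + o) (M(o) = sqrt(o + 46) = sqrt(46 + o))
M((15 - 4*1*6)/(-19 - 25))*(3 + 0*(-1)) = sqrt(46 + (15 - 4*1*6)/(-19 - 25))*(3 + 0*(-1)) = sqrt(46 + (15 - 4*6)/(-44))*(3 + 0) = sqrt(46 + (15 - 24)*(-1/44))*3 = sqrt(46 - 9*(-1/44))*3 = sqrt(46 + 9/44)*3 = sqrt(2033/44)*3 = (sqrt(22363)/22)*3 = 3*sqrt(22363)/22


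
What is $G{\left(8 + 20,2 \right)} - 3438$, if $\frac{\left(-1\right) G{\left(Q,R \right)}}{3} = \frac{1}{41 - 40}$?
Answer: $-3441$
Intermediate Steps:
$G{\left(Q,R \right)} = -3$ ($G{\left(Q,R \right)} = - \frac{3}{41 - 40} = - \frac{3}{1} = \left(-3\right) 1 = -3$)
$G{\left(8 + 20,2 \right)} - 3438 = -3 - 3438 = -3441$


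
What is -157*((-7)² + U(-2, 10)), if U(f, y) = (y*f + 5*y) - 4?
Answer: -11775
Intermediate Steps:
U(f, y) = -4 + 5*y + f*y (U(f, y) = (f*y + 5*y) - 4 = (5*y + f*y) - 4 = -4 + 5*y + f*y)
-157*((-7)² + U(-2, 10)) = -157*((-7)² + (-4 + 5*10 - 2*10)) = -157*(49 + (-4 + 50 - 20)) = -157*(49 + 26) = -157*75 = -11775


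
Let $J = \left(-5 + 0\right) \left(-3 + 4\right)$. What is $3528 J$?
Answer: $-17640$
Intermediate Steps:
$J = -5$ ($J = \left(-5\right) 1 = -5$)
$3528 J = 3528 \left(-5\right) = -17640$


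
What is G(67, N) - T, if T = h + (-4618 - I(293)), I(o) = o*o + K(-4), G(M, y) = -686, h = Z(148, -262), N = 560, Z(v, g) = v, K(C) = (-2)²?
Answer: 89637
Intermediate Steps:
K(C) = 4
h = 148
I(o) = 4 + o² (I(o) = o*o + 4 = o² + 4 = 4 + o²)
T = -90323 (T = 148 + (-4618 - (4 + 293²)) = 148 + (-4618 - (4 + 85849)) = 148 + (-4618 - 1*85853) = 148 + (-4618 - 85853) = 148 - 90471 = -90323)
G(67, N) - T = -686 - 1*(-90323) = -686 + 90323 = 89637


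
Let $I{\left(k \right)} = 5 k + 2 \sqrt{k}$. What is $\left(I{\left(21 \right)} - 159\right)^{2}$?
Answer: $3000 - 216 \sqrt{21} \approx 2010.2$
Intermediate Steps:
$I{\left(k \right)} = 2 \sqrt{k} + 5 k$
$\left(I{\left(21 \right)} - 159\right)^{2} = \left(\left(2 \sqrt{21} + 5 \cdot 21\right) - 159\right)^{2} = \left(\left(2 \sqrt{21} + 105\right) - 159\right)^{2} = \left(\left(105 + 2 \sqrt{21}\right) - 159\right)^{2} = \left(-54 + 2 \sqrt{21}\right)^{2}$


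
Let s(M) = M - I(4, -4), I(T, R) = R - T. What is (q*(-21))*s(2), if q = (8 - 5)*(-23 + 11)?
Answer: 7560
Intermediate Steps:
q = -36 (q = 3*(-12) = -36)
s(M) = 8 + M (s(M) = M - (-4 - 1*4) = M - (-4 - 4) = M - 1*(-8) = M + 8 = 8 + M)
(q*(-21))*s(2) = (-36*(-21))*(8 + 2) = 756*10 = 7560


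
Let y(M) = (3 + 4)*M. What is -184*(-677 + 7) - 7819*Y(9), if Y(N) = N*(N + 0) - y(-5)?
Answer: -783724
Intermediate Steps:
y(M) = 7*M
Y(N) = 35 + N**2 (Y(N) = N*(N + 0) - 7*(-5) = N*N - 1*(-35) = N**2 + 35 = 35 + N**2)
-184*(-677 + 7) - 7819*Y(9) = -184*(-677 + 7) - 7819*(35 + 9**2) = -184*(-670) - 7819*(35 + 81) = 123280 - 7819*116 = 123280 - 1*907004 = 123280 - 907004 = -783724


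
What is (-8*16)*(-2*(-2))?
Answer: -512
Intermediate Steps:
(-8*16)*(-2*(-2)) = -128*4 = -512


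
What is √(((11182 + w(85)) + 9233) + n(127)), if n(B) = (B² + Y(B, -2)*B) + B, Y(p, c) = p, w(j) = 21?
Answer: 3*√5869 ≈ 229.83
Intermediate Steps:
n(B) = B + 2*B² (n(B) = (B² + B*B) + B = (B² + B²) + B = 2*B² + B = B + 2*B²)
√(((11182 + w(85)) + 9233) + n(127)) = √(((11182 + 21) + 9233) + 127*(1 + 2*127)) = √((11203 + 9233) + 127*(1 + 254)) = √(20436 + 127*255) = √(20436 + 32385) = √52821 = 3*√5869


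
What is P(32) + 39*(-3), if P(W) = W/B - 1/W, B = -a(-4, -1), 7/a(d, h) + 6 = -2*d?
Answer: -28263/224 ≈ -126.17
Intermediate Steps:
a(d, h) = 7/(-6 - 2*d)
B = -7/2 (B = -(-7)/(6 + 2*(-4)) = -(-7)/(6 - 8) = -(-7)/(-2) = -(-7)*(-1)/2 = -1*7/2 = -7/2 ≈ -3.5000)
P(W) = -1/W - 2*W/7 (P(W) = W/(-7/2) - 1/W = W*(-2/7) - 1/W = -2*W/7 - 1/W = -1/W - 2*W/7)
P(32) + 39*(-3) = (-1/32 - 2/7*32) + 39*(-3) = (-1*1/32 - 64/7) - 117 = (-1/32 - 64/7) - 117 = -2055/224 - 117 = -28263/224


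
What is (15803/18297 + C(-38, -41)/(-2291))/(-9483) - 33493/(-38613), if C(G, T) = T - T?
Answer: 1936925111368/2233253014821 ≈ 0.86731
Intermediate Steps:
C(G, T) = 0
(15803/18297 + C(-38, -41)/(-2291))/(-9483) - 33493/(-38613) = (15803/18297 + 0/(-2291))/(-9483) - 33493/(-38613) = (15803*(1/18297) + 0*(-1/2291))*(-1/9483) - 33493*(-1/38613) = (15803/18297 + 0)*(-1/9483) + 33493/38613 = (15803/18297)*(-1/9483) + 33493/38613 = -15803/173510451 + 33493/38613 = 1936925111368/2233253014821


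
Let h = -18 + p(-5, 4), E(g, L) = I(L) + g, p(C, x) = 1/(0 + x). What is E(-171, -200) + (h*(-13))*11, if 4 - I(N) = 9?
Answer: 9449/4 ≈ 2362.3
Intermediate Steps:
I(N) = -5 (I(N) = 4 - 1*9 = 4 - 9 = -5)
p(C, x) = 1/x
E(g, L) = -5 + g
h = -71/4 (h = -18 + 1/4 = -18 + ¼ = -71/4 ≈ -17.750)
E(-171, -200) + (h*(-13))*11 = (-5 - 171) - 71/4*(-13)*11 = -176 + (923/4)*11 = -176 + 10153/4 = 9449/4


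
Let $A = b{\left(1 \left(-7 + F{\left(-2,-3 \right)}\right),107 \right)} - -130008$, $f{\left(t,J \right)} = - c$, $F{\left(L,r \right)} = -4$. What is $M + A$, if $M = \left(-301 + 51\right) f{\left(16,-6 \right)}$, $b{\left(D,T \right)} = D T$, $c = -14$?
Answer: $125331$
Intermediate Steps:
$f{\left(t,J \right)} = 14$ ($f{\left(t,J \right)} = \left(-1\right) \left(-14\right) = 14$)
$A = 128831$ ($A = 1 \left(-7 - 4\right) 107 - -130008 = 1 \left(-11\right) 107 + 130008 = \left(-11\right) 107 + 130008 = -1177 + 130008 = 128831$)
$M = -3500$ ($M = \left(-301 + 51\right) 14 = \left(-250\right) 14 = -3500$)
$M + A = -3500 + 128831 = 125331$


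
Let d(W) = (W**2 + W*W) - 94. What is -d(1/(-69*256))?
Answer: 14664794111/156008448 ≈ 94.000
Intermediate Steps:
d(W) = -94 + 2*W**2 (d(W) = (W**2 + W**2) - 94 = 2*W**2 - 94 = -94 + 2*W**2)
-d(1/(-69*256)) = -(-94 + 2*(1/(-69*256))**2) = -(-94 + 2*(-1/69*1/256)**2) = -(-94 + 2*(-1/17664)**2) = -(-94 + 2*(1/312016896)) = -(-94 + 1/156008448) = -1*(-14664794111/156008448) = 14664794111/156008448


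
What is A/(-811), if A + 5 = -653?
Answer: 658/811 ≈ 0.81134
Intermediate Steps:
A = -658 (A = -5 - 653 = -658)
A/(-811) = -658/(-811) = -658*(-1/811) = 658/811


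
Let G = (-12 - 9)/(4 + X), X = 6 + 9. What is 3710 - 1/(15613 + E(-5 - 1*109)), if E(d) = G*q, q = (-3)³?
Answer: 1102663921/297214 ≈ 3710.0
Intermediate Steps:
q = -27
X = 15
G = -21/19 (G = (-12 - 9)/(4 + 15) = -21/19 ≈ -1.1053)
E(d) = 567/19 (E(d) = -21/19*(-27) = 567/19)
3710 - 1/(15613 + E(-5 - 1*109)) = 3710 - 1/(15613 + 567/19) = 3710 - 1/297214/19 = 3710 - 1*19/297214 = 3710 - 19/297214 = 1102663921/297214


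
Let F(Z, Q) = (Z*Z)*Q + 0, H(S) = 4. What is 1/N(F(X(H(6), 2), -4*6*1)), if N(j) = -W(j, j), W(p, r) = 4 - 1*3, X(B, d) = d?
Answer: -1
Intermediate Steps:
W(p, r) = 1 (W(p, r) = 4 - 3 = 1)
F(Z, Q) = Q*Z² (F(Z, Q) = Z²*Q + 0 = Q*Z² + 0 = Q*Z²)
N(j) = -1 (N(j) = -1*1 = -1)
1/N(F(X(H(6), 2), -4*6*1)) = 1/(-1) = -1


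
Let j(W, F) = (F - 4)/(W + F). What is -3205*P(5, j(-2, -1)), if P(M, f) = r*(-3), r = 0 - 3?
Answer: -28845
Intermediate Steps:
r = -3
j(W, F) = (-4 + F)/(F + W)
P(M, f) = 9 (P(M, f) = -3*(-3) = 9)
-3205*P(5, j(-2, -1)) = -3205*9 = -28845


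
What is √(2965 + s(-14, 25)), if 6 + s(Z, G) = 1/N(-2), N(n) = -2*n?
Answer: √11837/2 ≈ 54.399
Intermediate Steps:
s(Z, G) = -23/4 (s(Z, G) = -6 + 1/(-2*(-2)) = -6 + 1/4 = -6 + ¼ = -23/4)
√(2965 + s(-14, 25)) = √(2965 - 23/4) = √(11837/4) = √11837/2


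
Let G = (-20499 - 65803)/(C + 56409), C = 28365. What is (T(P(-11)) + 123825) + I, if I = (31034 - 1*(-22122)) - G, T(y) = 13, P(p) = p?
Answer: 7502287829/42387 ≈ 1.7700e+5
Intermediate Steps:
G = -43151/42387 (G = (-20499 - 65803)/(28365 + 56409) = -86302/84774 = -86302*1/84774 = -43151/42387 ≈ -1.0180)
I = 2253166523/42387 (I = (31034 - 1*(-22122)) - 1*(-43151/42387) = (31034 + 22122) + 43151/42387 = 53156 + 43151/42387 = 2253166523/42387 ≈ 53157.)
(T(P(-11)) + 123825) + I = (13 + 123825) + 2253166523/42387 = 123838 + 2253166523/42387 = 7502287829/42387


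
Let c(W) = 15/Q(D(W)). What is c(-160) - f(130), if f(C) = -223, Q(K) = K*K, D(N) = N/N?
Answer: 238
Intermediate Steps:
D(N) = 1
Q(K) = K²
c(W) = 15 (c(W) = 15/(1²) = 15/1 = 15*1 = 15)
c(-160) - f(130) = 15 - 1*(-223) = 15 + 223 = 238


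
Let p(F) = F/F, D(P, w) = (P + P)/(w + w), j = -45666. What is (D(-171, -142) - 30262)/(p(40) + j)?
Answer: 4297033/6484430 ≈ 0.66267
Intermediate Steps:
D(P, w) = P/w (D(P, w) = (2*P)/((2*w)) = (2*P)*(1/(2*w)) = P/w)
p(F) = 1
(D(-171, -142) - 30262)/(p(40) + j) = (-171/(-142) - 30262)/(1 - 45666) = (-171*(-1/142) - 30262)/(-45665) = (171/142 - 30262)*(-1/45665) = -4297033/142*(-1/45665) = 4297033/6484430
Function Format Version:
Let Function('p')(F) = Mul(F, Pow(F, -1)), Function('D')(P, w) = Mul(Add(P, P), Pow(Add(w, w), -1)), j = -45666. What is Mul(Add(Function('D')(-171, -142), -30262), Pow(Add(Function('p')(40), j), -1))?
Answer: Rational(4297033, 6484430) ≈ 0.66267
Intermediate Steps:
Function('D')(P, w) = Mul(P, Pow(w, -1)) (Function('D')(P, w) = Mul(Mul(2, P), Pow(Mul(2, w), -1)) = Mul(Mul(2, P), Mul(Rational(1, 2), Pow(w, -1))) = Mul(P, Pow(w, -1)))
Function('p')(F) = 1
Mul(Add(Function('D')(-171, -142), -30262), Pow(Add(Function('p')(40), j), -1)) = Mul(Add(Mul(-171, Pow(-142, -1)), -30262), Pow(Add(1, -45666), -1)) = Mul(Add(Mul(-171, Rational(-1, 142)), -30262), Pow(-45665, -1)) = Mul(Add(Rational(171, 142), -30262), Rational(-1, 45665)) = Mul(Rational(-4297033, 142), Rational(-1, 45665)) = Rational(4297033, 6484430)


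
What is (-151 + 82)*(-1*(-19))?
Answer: -1311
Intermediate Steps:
(-151 + 82)*(-1*(-19)) = -69*19 = -1311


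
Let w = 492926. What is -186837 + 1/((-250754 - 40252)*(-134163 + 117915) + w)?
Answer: -883507035796517/4728758414 ≈ -1.8684e+5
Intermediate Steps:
-186837 + 1/((-250754 - 40252)*(-134163 + 117915) + w) = -186837 + 1/((-250754 - 40252)*(-134163 + 117915) + 492926) = -186837 + 1/(-291006*(-16248) + 492926) = -186837 + 1/(4728265488 + 492926) = -186837 + 1/4728758414 = -883507035796517/4728758414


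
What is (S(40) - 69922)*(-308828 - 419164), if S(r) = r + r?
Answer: 50844417264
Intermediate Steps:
S(r) = 2*r
(S(40) - 69922)*(-308828 - 419164) = (2*40 - 69922)*(-308828 - 419164) = (80 - 69922)*(-727992) = -69842*(-727992) = 50844417264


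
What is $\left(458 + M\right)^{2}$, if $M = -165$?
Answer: $85849$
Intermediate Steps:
$\left(458 + M\right)^{2} = \left(458 - 165\right)^{2} = 293^{2} = 85849$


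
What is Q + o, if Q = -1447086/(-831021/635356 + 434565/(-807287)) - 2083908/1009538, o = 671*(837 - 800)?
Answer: 128840640052962033207517/159334697764822141 ≈ 8.0862e+5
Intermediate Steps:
o = 24827 (o = 671*37 = 24827)
Q = 124884837511554793912910/159334697764822141 (Q = -1447086/(-831021*1/635356 + 434565*(-1/807287)) - 2083908*1/1009538 = -1447086/(-831021/635356 - 434565/807287) - 1041954/504769 = -1447086/(-946975930167/512914639172) - 1041954/504769 = -1447086*(-512914639172/946975930167) - 1041954/504769 = 247410531180284264/315658643389 - 1041954/504769 = 124884837511554793912910/159334697764822141 ≈ 7.8379e+5)
Q + o = 124884837511554793912910/159334697764822141 + 24827 = 128840640052962033207517/159334697764822141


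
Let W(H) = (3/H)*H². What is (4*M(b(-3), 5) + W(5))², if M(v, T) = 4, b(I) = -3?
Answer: 961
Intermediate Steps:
W(H) = 3*H
(4*M(b(-3), 5) + W(5))² = (4*4 + 3*5)² = (16 + 15)² = 31² = 961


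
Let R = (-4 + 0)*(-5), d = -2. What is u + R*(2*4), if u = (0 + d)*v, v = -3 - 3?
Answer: 172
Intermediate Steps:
v = -6
u = 12 (u = (0 - 2)*(-6) = -2*(-6) = 12)
R = 20 (R = -4*(-5) = 20)
u + R*(2*4) = 12 + 20*(2*4) = 12 + 20*8 = 12 + 160 = 172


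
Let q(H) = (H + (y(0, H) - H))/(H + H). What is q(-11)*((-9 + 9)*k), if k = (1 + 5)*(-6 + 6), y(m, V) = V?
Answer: 0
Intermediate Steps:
k = 0 (k = 6*0 = 0)
q(H) = 1/2 (q(H) = (H + (H - H))/(H + H) = (H + 0)/((2*H)) = H*(1/(2*H)) = 1/2)
q(-11)*((-9 + 9)*k) = ((-9 + 9)*0)/2 = (0*0)/2 = (1/2)*0 = 0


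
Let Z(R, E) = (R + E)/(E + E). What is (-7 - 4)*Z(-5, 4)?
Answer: 11/8 ≈ 1.3750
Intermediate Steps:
Z(R, E) = (E + R)/(2*E) (Z(R, E) = (E + R)/((2*E)) = (E + R)*(1/(2*E)) = (E + R)/(2*E))
(-7 - 4)*Z(-5, 4) = (-7 - 4)*((½)*(4 - 5)/4) = -11*(-1)/(2*4) = -11*(-⅛) = 11/8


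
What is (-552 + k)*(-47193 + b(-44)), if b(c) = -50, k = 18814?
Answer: -862751666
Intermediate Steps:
(-552 + k)*(-47193 + b(-44)) = (-552 + 18814)*(-47193 - 50) = 18262*(-47243) = -862751666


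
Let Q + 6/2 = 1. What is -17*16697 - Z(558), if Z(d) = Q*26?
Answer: -283797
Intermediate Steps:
Q = -2 (Q = -3 + 1 = -2)
Z(d) = -52 (Z(d) = -2*26 = -52)
-17*16697 - Z(558) = -17*16697 - 1*(-52) = -283849 + 52 = -283797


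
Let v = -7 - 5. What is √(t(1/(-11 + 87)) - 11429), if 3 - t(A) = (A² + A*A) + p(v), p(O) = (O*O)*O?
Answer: 5*I*√2240626/76 ≈ 98.478*I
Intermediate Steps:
v = -12
p(O) = O³ (p(O) = O²*O = O³)
t(A) = 1731 - 2*A² (t(A) = 3 - ((A² + A*A) + (-12)³) = 3 - ((A² + A²) - 1728) = 3 - (2*A² - 1728) = 3 - (-1728 + 2*A²) = 3 + (1728 - 2*A²) = 1731 - 2*A²)
√(t(1/(-11 + 87)) - 11429) = √((1731 - 2/(-11 + 87)²) - 11429) = √((1731 - 2*(1/76)²) - 11429) = √((1731 - 2*1/5776) - 11429) = √((1731 - 1/2888) - 11429) = √(4999127/2888 - 11429) = √(-28007825/2888) = 5*I*√2240626/76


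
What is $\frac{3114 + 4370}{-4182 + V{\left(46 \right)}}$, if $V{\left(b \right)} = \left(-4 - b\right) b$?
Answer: $- \frac{3742}{3241} \approx -1.1546$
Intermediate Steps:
$V{\left(b \right)} = b \left(-4 - b\right)$
$\frac{3114 + 4370}{-4182 + V{\left(46 \right)}} = \frac{3114 + 4370}{-4182 - 46 \left(4 + 46\right)} = \frac{7484}{-4182 - 46 \cdot 50} = \frac{7484}{-4182 - 2300} = \frac{7484}{-6482} = 7484 \left(- \frac{1}{6482}\right) = - \frac{3742}{3241}$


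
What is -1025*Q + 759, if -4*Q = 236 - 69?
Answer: 174211/4 ≈ 43553.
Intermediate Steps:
Q = -167/4 (Q = -(236 - 69)/4 = -1/4*167 = -167/4 ≈ -41.750)
-1025*Q + 759 = -1025*(-167/4) + 759 = 171175/4 + 759 = 174211/4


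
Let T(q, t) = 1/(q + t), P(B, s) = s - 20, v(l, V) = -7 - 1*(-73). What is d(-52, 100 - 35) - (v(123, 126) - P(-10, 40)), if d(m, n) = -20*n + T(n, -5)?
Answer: -80759/60 ≈ -1346.0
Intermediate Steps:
v(l, V) = 66 (v(l, V) = -7 + 73 = 66)
P(B, s) = -20 + s
d(m, n) = 1/(-5 + n) - 20*n (d(m, n) = -20*n + 1/(n - 5) = -20*n + 1/(-5 + n) = 1/(-5 + n) - 20*n)
d(-52, 100 - 35) - (v(123, 126) - P(-10, 40)) = (1 - 20*(100 - 35)*(-5 + (100 - 35)))/(-5 + (100 - 35)) - (66 - (-20 + 40)) = (1 - 20*65*(-5 + 65))/(-5 + 65) - (66 - 1*20) = (1 - 20*65*60)/60 - (66 - 20) = (1 - 78000)/60 - 1*46 = (1/60)*(-77999) - 46 = -77999/60 - 46 = -80759/60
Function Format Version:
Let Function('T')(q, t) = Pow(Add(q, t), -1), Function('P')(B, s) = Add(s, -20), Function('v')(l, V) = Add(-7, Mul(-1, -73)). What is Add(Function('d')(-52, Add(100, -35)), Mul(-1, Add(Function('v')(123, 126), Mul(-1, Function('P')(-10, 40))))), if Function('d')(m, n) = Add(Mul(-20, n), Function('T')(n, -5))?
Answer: Rational(-80759, 60) ≈ -1346.0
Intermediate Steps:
Function('v')(l, V) = 66 (Function('v')(l, V) = Add(-7, 73) = 66)
Function('P')(B, s) = Add(-20, s)
Function('d')(m, n) = Add(Pow(Add(-5, n), -1), Mul(-20, n)) (Function('d')(m, n) = Add(Mul(-20, n), Pow(Add(n, -5), -1)) = Add(Mul(-20, n), Pow(Add(-5, n), -1)) = Add(Pow(Add(-5, n), -1), Mul(-20, n)))
Add(Function('d')(-52, Add(100, -35)), Mul(-1, Add(Function('v')(123, 126), Mul(-1, Function('P')(-10, 40))))) = Add(Mul(Pow(Add(-5, Add(100, -35)), -1), Add(1, Mul(-20, Add(100, -35), Add(-5, Add(100, -35))))), Mul(-1, Add(66, Mul(-1, Add(-20, 40))))) = Add(Mul(Pow(Add(-5, 65), -1), Add(1, Mul(-20, 65, Add(-5, 65)))), Mul(-1, Add(66, Mul(-1, 20)))) = Add(Mul(Pow(60, -1), Add(1, Mul(-20, 65, 60))), Mul(-1, Add(66, -20))) = Add(Mul(Rational(1, 60), Add(1, -78000)), Mul(-1, 46)) = Add(Mul(Rational(1, 60), -77999), -46) = Add(Rational(-77999, 60), -46) = Rational(-80759, 60)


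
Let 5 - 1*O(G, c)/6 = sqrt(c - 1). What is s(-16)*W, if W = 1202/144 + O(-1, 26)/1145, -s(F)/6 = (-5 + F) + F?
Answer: 22237/12 ≈ 1853.1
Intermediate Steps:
s(F) = 30 - 12*F (s(F) = -6*((-5 + F) + F) = -6*(-5 + 2*F) = 30 - 12*F)
O(G, c) = 30 - 6*sqrt(-1 + c) (O(G, c) = 30 - 6*sqrt(c - 1) = 30 - 6*sqrt(-1 + c))
W = 601/72 (W = 1202/144 + (30 - 6*sqrt(-1 + 26))/1145 = 1202*(1/144) + (30 - 6*sqrt(25))*(1/1145) = 601/72 + (30 - 6*5)*(1/1145) = 601/72 + (30 - 30)*(1/1145) = 601/72 + 0*(1/1145) = 601/72 + 0 = 601/72 ≈ 8.3472)
s(-16)*W = (30 - 12*(-16))*(601/72) = (30 + 192)*(601/72) = 222*(601/72) = 22237/12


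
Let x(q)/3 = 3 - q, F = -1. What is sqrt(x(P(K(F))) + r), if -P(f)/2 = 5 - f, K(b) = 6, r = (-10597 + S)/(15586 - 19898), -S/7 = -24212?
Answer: I*sqrt(3210922)/308 ≈ 5.8179*I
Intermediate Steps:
S = 169484 (S = -7*(-24212) = 169484)
r = -158887/4312 (r = (-10597 + 169484)/(15586 - 19898) = 158887/(-4312) = 158887*(-1/4312) = -158887/4312 ≈ -36.848)
P(f) = -10 + 2*f (P(f) = -2*(5 - f) = -10 + 2*f)
x(q) = 9 - 3*q (x(q) = 3*(3 - q) = 9 - 3*q)
sqrt(x(P(K(F))) + r) = sqrt((9 - 3*(-10 + 2*6)) - 158887/4312) = sqrt((9 - 3*(-10 + 12)) - 158887/4312) = sqrt((9 - 3*2) - 158887/4312) = sqrt((9 - 6) - 158887/4312) = sqrt(3 - 158887/4312) = sqrt(-145951/4312) = I*sqrt(3210922)/308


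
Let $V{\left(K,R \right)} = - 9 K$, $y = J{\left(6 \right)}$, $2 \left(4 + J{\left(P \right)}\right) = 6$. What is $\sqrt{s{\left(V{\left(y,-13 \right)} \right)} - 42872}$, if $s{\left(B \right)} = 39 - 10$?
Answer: $i \sqrt{42843} \approx 206.99 i$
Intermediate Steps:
$J{\left(P \right)} = -1$ ($J{\left(P \right)} = -4 + \frac{1}{2} \cdot 6 = -4 + 3 = -1$)
$y = -1$
$s{\left(B \right)} = 29$
$\sqrt{s{\left(V{\left(y,-13 \right)} \right)} - 42872} = \sqrt{29 - 42872} = \sqrt{-42843} = i \sqrt{42843}$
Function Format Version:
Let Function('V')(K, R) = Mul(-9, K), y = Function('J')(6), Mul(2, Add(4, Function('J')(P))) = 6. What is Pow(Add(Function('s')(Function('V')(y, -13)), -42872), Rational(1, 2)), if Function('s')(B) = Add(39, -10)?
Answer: Mul(I, Pow(42843, Rational(1, 2))) ≈ Mul(206.99, I)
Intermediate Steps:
Function('J')(P) = -1 (Function('J')(P) = Add(-4, Mul(Rational(1, 2), 6)) = Add(-4, 3) = -1)
y = -1
Function('s')(B) = 29
Pow(Add(Function('s')(Function('V')(y, -13)), -42872), Rational(1, 2)) = Pow(Add(29, -42872), Rational(1, 2)) = Pow(-42843, Rational(1, 2)) = Mul(I, Pow(42843, Rational(1, 2)))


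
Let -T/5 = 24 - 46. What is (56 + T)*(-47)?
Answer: -7802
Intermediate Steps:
T = 110 (T = -5*(24 - 46) = -5*(-22) = 110)
(56 + T)*(-47) = (56 + 110)*(-47) = 166*(-47) = -7802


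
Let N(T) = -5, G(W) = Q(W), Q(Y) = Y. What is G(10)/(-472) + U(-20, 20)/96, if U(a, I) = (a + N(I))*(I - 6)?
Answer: -10385/2832 ≈ -3.6670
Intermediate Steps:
G(W) = W
U(a, I) = (-6 + I)*(-5 + a) (U(a, I) = (a - 5)*(I - 6) = (-5 + a)*(-6 + I) = (-6 + I)*(-5 + a))
G(10)/(-472) + U(-20, 20)/96 = 10/(-472) + (30 - 6*(-20) - 5*20 + 20*(-20))/96 = 10*(-1/472) + (30 + 120 - 100 - 400)*(1/96) = -5/236 - 350*1/96 = -5/236 - 175/48 = -10385/2832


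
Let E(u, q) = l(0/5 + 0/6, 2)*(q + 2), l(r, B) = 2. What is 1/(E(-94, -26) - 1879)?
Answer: -1/1927 ≈ -0.00051894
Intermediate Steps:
E(u, q) = 4 + 2*q (E(u, q) = 2*(q + 2) = 2*(2 + q) = 4 + 2*q)
1/(E(-94, -26) - 1879) = 1/((4 + 2*(-26)) - 1879) = 1/((4 - 52) - 1879) = 1/(-48 - 1879) = 1/(-1927) = -1/1927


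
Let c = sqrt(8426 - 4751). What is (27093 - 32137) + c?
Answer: -5044 + 35*sqrt(3) ≈ -4983.4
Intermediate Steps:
c = 35*sqrt(3) (c = sqrt(3675) = 35*sqrt(3) ≈ 60.622)
(27093 - 32137) + c = (27093 - 32137) + 35*sqrt(3) = -5044 + 35*sqrt(3)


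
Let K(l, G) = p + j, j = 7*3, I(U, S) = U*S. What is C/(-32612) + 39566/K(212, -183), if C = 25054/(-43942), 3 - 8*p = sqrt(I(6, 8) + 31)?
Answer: 19391236815160475/10447552632412 + 158264*sqrt(79)/14581 ≈ 1952.5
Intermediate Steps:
I(U, S) = S*U
j = 21
p = 3/8 - sqrt(79)/8 (p = 3/8 - sqrt(8*6 + 31)/8 = 3/8 - sqrt(48 + 31)/8 = 3/8 - sqrt(79)/8 ≈ -0.73602)
K(l, G) = 171/8 - sqrt(79)/8 (K(l, G) = (3/8 - sqrt(79)/8) + 21 = 171/8 - sqrt(79)/8)
C = -12527/21971 (C = 25054*(-1/43942) = -12527/21971 ≈ -0.57016)
C/(-32612) + 39566/K(212, -183) = -12527/21971/(-32612) + 39566/(171/8 - sqrt(79)/8) = -12527/21971*(-1/32612) + 39566/(171/8 - sqrt(79)/8) = 12527/716518252 + 39566/(171/8 - sqrt(79)/8)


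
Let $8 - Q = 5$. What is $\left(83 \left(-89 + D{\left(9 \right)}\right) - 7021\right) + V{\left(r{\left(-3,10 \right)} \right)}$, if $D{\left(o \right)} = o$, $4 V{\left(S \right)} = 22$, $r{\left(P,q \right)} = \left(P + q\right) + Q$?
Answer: $- \frac{27311}{2} \approx -13656.0$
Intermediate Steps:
$Q = 3$ ($Q = 8 - 5 = 3$)
$r{\left(P,q \right)} = 3 + P + q$ ($r{\left(P,q \right)} = \left(P + q\right) + 3 = 3 + P + q$)
$V{\left(S \right)} = \frac{11}{2}$ ($V{\left(S \right)} = \frac{1}{4} \cdot 22 = \frac{11}{2}$)
$\left(83 \left(-89 + D{\left(9 \right)}\right) - 7021\right) + V{\left(r{\left(-3,10 \right)} \right)} = \left(83 \left(-89 + 9\right) - 7021\right) + \frac{11}{2} = \left(83 \left(-80\right) - 7021\right) + \frac{11}{2} = \left(-6640 - 7021\right) + \frac{11}{2} = -13661 + \frac{11}{2} = - \frac{27311}{2}$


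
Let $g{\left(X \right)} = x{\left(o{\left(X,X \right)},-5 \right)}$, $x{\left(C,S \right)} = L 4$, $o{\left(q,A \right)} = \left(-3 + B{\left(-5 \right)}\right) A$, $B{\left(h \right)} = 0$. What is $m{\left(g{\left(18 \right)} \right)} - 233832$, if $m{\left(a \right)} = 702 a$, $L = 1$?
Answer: $-231024$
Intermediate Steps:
$o{\left(q,A \right)} = - 3 A$ ($o{\left(q,A \right)} = \left(-3 + 0\right) A = - 3 A$)
$x{\left(C,S \right)} = 4$ ($x{\left(C,S \right)} = 1 \cdot 4 = 4$)
$g{\left(X \right)} = 4$
$m{\left(g{\left(18 \right)} \right)} - 233832 = 702 \cdot 4 - 233832 = 2808 - 233832 = -231024$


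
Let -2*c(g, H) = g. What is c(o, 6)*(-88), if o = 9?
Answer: 396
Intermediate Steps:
c(g, H) = -g/2
c(o, 6)*(-88) = -1/2*9*(-88) = -9/2*(-88) = 396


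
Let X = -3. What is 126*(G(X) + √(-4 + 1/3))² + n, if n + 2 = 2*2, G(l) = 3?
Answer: 674 + 252*I*√33 ≈ 674.0 + 1447.6*I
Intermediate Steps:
n = 2 (n = -2 + 2*2 = -2 + 4 = 2)
126*(G(X) + √(-4 + 1/3))² + n = 126*(3 + √(-4 + 1/3))² + 2 = 126*(3 + √(-4 + ⅓))² + 2 = 126*(3 + √(-11/3))² + 2 = 126*(3 + I*√33/3)² + 2 = 2 + 126*(3 + I*√33/3)²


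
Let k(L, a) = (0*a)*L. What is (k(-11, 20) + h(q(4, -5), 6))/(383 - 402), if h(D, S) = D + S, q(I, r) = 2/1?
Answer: -8/19 ≈ -0.42105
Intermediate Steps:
q(I, r) = 2 (q(I, r) = 2*1 = 2)
k(L, a) = 0 (k(L, a) = 0*L = 0)
(k(-11, 20) + h(q(4, -5), 6))/(383 - 402) = (0 + (2 + 6))/(383 - 402) = (0 + 8)/(-19) = 8*(-1/19) = -8/19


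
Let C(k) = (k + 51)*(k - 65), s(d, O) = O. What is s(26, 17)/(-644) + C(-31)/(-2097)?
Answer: 400277/450156 ≈ 0.88920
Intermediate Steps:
C(k) = (-65 + k)*(51 + k) (C(k) = (51 + k)*(-65 + k) = (-65 + k)*(51 + k))
s(26, 17)/(-644) + C(-31)/(-2097) = 17/(-644) + (-3315 + (-31)² - 14*(-31))/(-2097) = 17*(-1/644) + (-3315 + 961 + 434)*(-1/2097) = -17/644 - 1920*(-1/2097) = -17/644 + 640/699 = 400277/450156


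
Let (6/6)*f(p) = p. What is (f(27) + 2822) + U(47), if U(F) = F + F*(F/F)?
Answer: 2943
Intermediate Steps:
f(p) = p
U(F) = 2*F (U(F) = F + F*1 = F + F = 2*F)
(f(27) + 2822) + U(47) = (27 + 2822) + 2*47 = 2849 + 94 = 2943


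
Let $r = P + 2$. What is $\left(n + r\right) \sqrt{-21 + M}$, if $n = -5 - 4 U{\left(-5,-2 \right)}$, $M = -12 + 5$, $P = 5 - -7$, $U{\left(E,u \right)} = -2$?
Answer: $34 i \sqrt{7} \approx 89.956 i$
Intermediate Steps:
$P = 12$ ($P = 5 + 7 = 12$)
$M = -7$
$n = 3$ ($n = -5 - -8 = -5 + 8 = 3$)
$r = 14$ ($r = 12 + 2 = 14$)
$\left(n + r\right) \sqrt{-21 + M} = \left(3 + 14\right) \sqrt{-21 - 7} = 17 \sqrt{-28} = 17 \cdot 2 i \sqrt{7} = 34 i \sqrt{7}$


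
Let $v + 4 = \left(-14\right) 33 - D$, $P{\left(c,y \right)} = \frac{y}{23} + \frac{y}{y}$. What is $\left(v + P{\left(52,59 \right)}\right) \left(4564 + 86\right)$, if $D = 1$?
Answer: $- \frac{49564350}{23} \approx -2.155 \cdot 10^{6}$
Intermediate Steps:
$P{\left(c,y \right)} = 1 + \frac{y}{23}$ ($P{\left(c,y \right)} = y \frac{1}{23} + 1 = \frac{y}{23} + 1 = 1 + \frac{y}{23}$)
$v = -467$ ($v = -4 - 463 = -467$)
$\left(v + P{\left(52,59 \right)}\right) \left(4564 + 86\right) = \left(-467 + \left(1 + \frac{1}{23} \cdot 59\right)\right) \left(4564 + 86\right) = \left(-467 + \left(1 + \frac{59}{23}\right)\right) 4650 = \left(-467 + \frac{82}{23}\right) 4650 = \left(- \frac{10659}{23}\right) 4650 = - \frac{49564350}{23}$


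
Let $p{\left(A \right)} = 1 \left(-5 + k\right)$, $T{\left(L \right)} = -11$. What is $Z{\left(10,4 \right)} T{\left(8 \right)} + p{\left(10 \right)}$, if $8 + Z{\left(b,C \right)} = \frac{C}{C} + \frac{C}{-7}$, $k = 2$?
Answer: $\frac{562}{7} \approx 80.286$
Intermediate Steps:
$p{\left(A \right)} = -3$ ($p{\left(A \right)} = 1 \left(-5 + 2\right) = 1 \left(-3\right) = -3$)
$Z{\left(b,C \right)} = -7 - \frac{C}{7}$ ($Z{\left(b,C \right)} = -8 + \left(\frac{C}{C} + \frac{C}{-7}\right) = -8 + \left(1 + C \left(- \frac{1}{7}\right)\right) = -8 - \left(-1 + \frac{C}{7}\right) = -7 - \frac{C}{7}$)
$Z{\left(10,4 \right)} T{\left(8 \right)} + p{\left(10 \right)} = \left(-7 - \frac{4}{7}\right) \left(-11\right) - 3 = \left(- \frac{53}{7}\right) \left(-11\right) - 3 = \frac{583}{7} - 3 = \frac{562}{7}$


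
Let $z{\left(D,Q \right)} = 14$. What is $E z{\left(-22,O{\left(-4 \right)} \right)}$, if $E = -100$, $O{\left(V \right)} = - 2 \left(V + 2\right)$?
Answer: $-1400$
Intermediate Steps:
$O{\left(V \right)} = -4 - 2 V$ ($O{\left(V \right)} = - 2 \left(2 + V\right) = -4 - 2 V$)
$E z{\left(-22,O{\left(-4 \right)} \right)} = \left(-100\right) 14 = -1400$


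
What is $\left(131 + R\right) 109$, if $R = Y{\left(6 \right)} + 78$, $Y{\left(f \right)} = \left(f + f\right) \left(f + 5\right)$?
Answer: $37169$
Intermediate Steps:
$Y{\left(f \right)} = 2 f \left(5 + f\right)$
$R = 210$ ($R = 2 \cdot 6 \left(5 + 6\right) + 78 = 2 \cdot 6 \cdot 11 + 78 = 132 + 78 = 210$)
$\left(131 + R\right) 109 = \left(131 + 210\right) 109 = 341 \cdot 109 = 37169$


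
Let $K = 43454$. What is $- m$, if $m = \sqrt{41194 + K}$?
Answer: $- 2 \sqrt{21162} \approx -290.94$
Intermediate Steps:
$m = 2 \sqrt{21162}$ ($m = \sqrt{41194 + 43454} = \sqrt{84648} = 2 \sqrt{21162} \approx 290.94$)
$- m = - 2 \sqrt{21162}$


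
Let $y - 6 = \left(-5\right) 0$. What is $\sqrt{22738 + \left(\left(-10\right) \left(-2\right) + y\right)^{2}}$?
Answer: $\sqrt{23414} \approx 153.02$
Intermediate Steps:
$y = 6$ ($y = 6 - 0 = 6 + 0 = 6$)
$\sqrt{22738 + \left(\left(-10\right) \left(-2\right) + y\right)^{2}} = \sqrt{22738 + \left(\left(-10\right) \left(-2\right) + 6\right)^{2}} = \sqrt{22738 + \left(20 + 6\right)^{2}} = \sqrt{22738 + 26^{2}} = \sqrt{22738 + 676} = \sqrt{23414}$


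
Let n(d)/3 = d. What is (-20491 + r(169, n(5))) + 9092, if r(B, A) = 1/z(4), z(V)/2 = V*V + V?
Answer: -455959/40 ≈ -11399.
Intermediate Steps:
z(V) = 2*V + 2*V² (z(V) = 2*(V*V + V) = 2*(V² + V) = 2*(V + V²) = 2*V + 2*V²)
n(d) = 3*d
r(B, A) = 1/40 (r(B, A) = 1/(2*4*(1 + 4)) = 1/(2*4*5) = 1/40)
(-20491 + r(169, n(5))) + 9092 = (-20491 + 1/40) + 9092 = -819639/40 + 9092 = -455959/40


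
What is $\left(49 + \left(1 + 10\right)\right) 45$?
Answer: $2700$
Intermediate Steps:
$\left(49 + \left(1 + 10\right)\right) 45 = \left(49 + 11\right) 45 = 60 \cdot 45 = 2700$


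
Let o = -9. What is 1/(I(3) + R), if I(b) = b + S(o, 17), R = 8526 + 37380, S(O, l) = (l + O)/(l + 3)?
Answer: 5/229547 ≈ 2.1782e-5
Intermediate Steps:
S(O, l) = (O + l)/(3 + l)
R = 45906
I(b) = 2/5 + b (I(b) = b + (-9 + 17)/(3 + 17) = b + 8/20 = b + (1/20)*8 = b + 2/5 = 2/5 + b)
1/(I(3) + R) = 1/((2/5 + 3) + 45906) = 1/(17/5 + 45906) = 1/(229547/5) = 5/229547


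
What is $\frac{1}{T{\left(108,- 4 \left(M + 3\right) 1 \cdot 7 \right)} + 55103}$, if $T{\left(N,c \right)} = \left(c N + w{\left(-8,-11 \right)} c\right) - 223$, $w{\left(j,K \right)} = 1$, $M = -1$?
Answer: $\frac{1}{48776} \approx 2.0502 \cdot 10^{-5}$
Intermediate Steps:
$T{\left(N,c \right)} = -223 + c + N c$ ($T{\left(N,c \right)} = \left(c N + 1 c\right) - 223 = \left(N c + c\right) - 223 = \left(c + N c\right) - 223 = -223 + c + N c$)
$\frac{1}{T{\left(108,- 4 \left(M + 3\right) 1 \cdot 7 \right)} + 55103} = \frac{1}{\left(-223 + - 4 \left(-1 + 3\right) 1 \cdot 7 + 108 - 4 \left(-1 + 3\right) 1 \cdot 7\right) + 55103} = \frac{1}{\left(-223 + \left(-4\right) 2 \cdot 1 \cdot 7 + 108 \left(-4\right) 2 \cdot 1 \cdot 7\right) + 55103} = \frac{1}{\left(-223 + \left(-8\right) 1 \cdot 7 + 108 \left(-8\right) 1 \cdot 7\right) + 55103} = \frac{1}{\left(-223 - 56 + 108 \left(\left(-8\right) 7\right)\right) + 55103} = \frac{1}{\left(-223 - 56 + 108 \left(-56\right)\right) + 55103} = \frac{1}{\left(-223 - 56 - 6048\right) + 55103} = \frac{1}{-6327 + 55103} = \frac{1}{48776}$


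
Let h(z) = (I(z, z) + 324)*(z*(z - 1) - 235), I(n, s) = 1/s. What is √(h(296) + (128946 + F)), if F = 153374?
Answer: √624223569730/148 ≈ 5338.4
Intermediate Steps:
h(z) = (-235 + z*(-1 + z))*(324 + 1/z) (h(z) = (1/z + 324)*(z*(z - 1) - 235) = (324 + 1/z)*(z*(-1 + z) - 235) = (324 + 1/z)*(-235 + z*(-1 + z)) = (-235 + z*(-1 + z))*(324 + 1/z))
√(h(296) + (128946 + F)) = √((-76141 - 323*296 - 235/296 + 324*296²) + (128946 + 153374)) = √((-76141 - 95608 - 235*1/296 + 324*87616) + 282320) = √((-76141 - 95608 - 235/296 + 28387584) + 282320) = √(8351886925/296 + 282320) = √(8435453645/296) = √624223569730/148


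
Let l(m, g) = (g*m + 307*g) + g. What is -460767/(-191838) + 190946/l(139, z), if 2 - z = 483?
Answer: 20812477207/13748837622 ≈ 1.5138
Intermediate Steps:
z = -481 (z = 2 - 1*483 = 2 - 483 = -481)
l(m, g) = 308*g + g*m (l(m, g) = (307*g + g*m) + g = 308*g + g*m)
-460767/(-191838) + 190946/l(139, z) = -460767/(-191838) + 190946/((-481*(308 + 139))) = -460767*(-1/191838) + 190946/((-481*447)) = 153589/63946 + 190946/(-215007) = 153589/63946 + 190946*(-1/215007) = 153589/63946 - 190946/215007 = 20812477207/13748837622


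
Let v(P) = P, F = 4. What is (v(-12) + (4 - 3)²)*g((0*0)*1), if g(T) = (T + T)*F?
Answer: 0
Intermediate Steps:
g(T) = 8*T (g(T) = (T + T)*4 = (2*T)*4 = 8*T)
(v(-12) + (4 - 3)²)*g((0*0)*1) = (-12 + (4 - 3)²)*(8*((0*0)*1)) = (-12 + 1²)*(8*(0*1)) = (-12 + 1)*(8*0) = -11*0 = 0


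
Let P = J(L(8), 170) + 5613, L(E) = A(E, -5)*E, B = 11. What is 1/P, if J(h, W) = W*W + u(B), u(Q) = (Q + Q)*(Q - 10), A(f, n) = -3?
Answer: 1/34535 ≈ 2.8956e-5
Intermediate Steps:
L(E) = -3*E
u(Q) = 2*Q*(-10 + Q) (u(Q) = (2*Q)*(-10 + Q) = 2*Q*(-10 + Q))
J(h, W) = 22 + W² (J(h, W) = W*W + 2*11*(-10 + 11) = W² + 2*11*1 = W² + 22 = 22 + W²)
P = 34535 (P = (22 + 170²) + 5613 = (22 + 28900) + 5613 = 28922 + 5613 = 34535)
1/P = 1/34535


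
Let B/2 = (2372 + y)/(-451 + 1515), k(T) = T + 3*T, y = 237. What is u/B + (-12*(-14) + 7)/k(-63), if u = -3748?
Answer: -71846921/93924 ≈ -764.95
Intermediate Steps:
k(T) = 4*T
B = 2609/532 (B = 2*((2372 + 237)/(-451 + 1515)) = 2*(2609/1064) = 2609/532 ≈ 4.9041)
u/B + (-12*(-14) + 7)/k(-63) = -3748/2609/532 + (-12*(-14) + 7)/((4*(-63))) = -3748*532/2609 + (168 + 7)/(-252) = -1993936/2609 + 175*(-1/252) = -1993936/2609 - 25/36 = -71846921/93924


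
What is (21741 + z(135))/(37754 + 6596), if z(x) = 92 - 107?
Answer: 10863/22175 ≈ 0.48988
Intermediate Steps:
z(x) = -15
(21741 + z(135))/(37754 + 6596) = (21741 - 15)/(37754 + 6596) = 21726/44350 = 21726*(1/44350) = 10863/22175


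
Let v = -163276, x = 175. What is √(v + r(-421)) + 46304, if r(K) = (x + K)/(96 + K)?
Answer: 46304 + I*√689837902/65 ≈ 46304.0 + 404.07*I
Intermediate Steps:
r(K) = (175 + K)/(96 + K)
√(v + r(-421)) + 46304 = √(-163276 + (175 - 421)/(96 - 421)) + 46304 = √(-163276 - 246/(-325)) + 46304 = √(-163276 - 1/325*(-246)) + 46304 = √(-163276 + 246/325) + 46304 = √(-53064454/325) + 46304 = I*√689837902/65 + 46304 = 46304 + I*√689837902/65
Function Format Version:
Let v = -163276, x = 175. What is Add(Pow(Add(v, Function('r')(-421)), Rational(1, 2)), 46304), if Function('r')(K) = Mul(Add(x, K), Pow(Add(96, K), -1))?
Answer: Add(46304, Mul(Rational(1, 65), I, Pow(689837902, Rational(1, 2)))) ≈ Add(46304., Mul(404.07, I))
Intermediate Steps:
Function('r')(K) = Mul(Pow(Add(96, K), -1), Add(175, K)) (Function('r')(K) = Mul(Add(175, K), Pow(Add(96, K), -1)) = Mul(Pow(Add(96, K), -1), Add(175, K)))
Add(Pow(Add(v, Function('r')(-421)), Rational(1, 2)), 46304) = Add(Pow(Add(-163276, Mul(Pow(Add(96, -421), -1), Add(175, -421))), Rational(1, 2)), 46304) = Add(Pow(Add(-163276, Mul(Pow(-325, -1), -246)), Rational(1, 2)), 46304) = Add(Pow(Add(-163276, Mul(Rational(-1, 325), -246)), Rational(1, 2)), 46304) = Add(Pow(Add(-163276, Rational(246, 325)), Rational(1, 2)), 46304) = Add(Pow(Rational(-53064454, 325), Rational(1, 2)), 46304) = Add(Mul(Rational(1, 65), I, Pow(689837902, Rational(1, 2))), 46304) = Add(46304, Mul(Rational(1, 65), I, Pow(689837902, Rational(1, 2))))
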